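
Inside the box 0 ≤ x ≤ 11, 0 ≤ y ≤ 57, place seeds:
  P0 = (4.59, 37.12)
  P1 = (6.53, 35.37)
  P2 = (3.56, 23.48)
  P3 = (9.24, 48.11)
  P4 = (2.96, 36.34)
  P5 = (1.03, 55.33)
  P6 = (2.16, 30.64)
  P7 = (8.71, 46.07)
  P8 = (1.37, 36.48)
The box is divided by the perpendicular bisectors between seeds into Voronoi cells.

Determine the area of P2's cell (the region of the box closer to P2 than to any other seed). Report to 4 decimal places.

1. box [0,11]×[0,57]: [(0, 0) (11, 0) (11, 57) (0, 57)]
2. ⊥bis P2·P0 via (4.075,30.3): [(0, 30.6077) (0, 0) (11, 0) (11, 29.7771)]  |A|=332.1163
3. ⊥bis P2·P1 via (5.045,29.425): [(0.4445, 30.5741) (0, 30.6077) (0, 0) (11, 0) (11, 27.9375)]  |A|=322.4076
4. ⊥bis P2·P3 via (6.4,35.795): [(0.4445, 30.5741) (0, 30.6077) (0, 0) (11, 0) (11, 27.9375)]  |A|=322.4076
5. ⊥bis P2·P4 via (3.26,29.91): [(3.128, 29.9038) (0, 29.7579) (0, 0) (11, 0) (11, 27.9375)]  |A|=320.9745
6. ⊥bis P2·P5 via (2.295,39.405): [(3.128, 29.9038) (0, 29.7579) (0, 0) (11, 0) (11, 27.9375)]  |A|=320.9745
7. ⊥bis P2·P6 via (2.86,27.06): [(9.3964, 28.3381) (0, 26.5008) (0, 0) (11, 0) (11, 27.9375)]  |A|=302.7656
8. ⊥bis P2·P7 via (6.135,34.775): [(9.3964, 28.3381) (0, 26.5008) (0, 0) (11, 0) (11, 27.9375)]  |A|=302.7656
9. ⊥bis P2·P8 via (2.465,29.98): [(9.3964, 28.3381) (0, 26.5008) (0, 0) (11, 0) (11, 27.9375)]  |A|=302.7656
10. canonical 5-gon: [(9.3964, 28.3381) (0, 26.5008) (0, 0) (11, 0) (11, 27.9375)]
11. shoelace: 302.7656

Area of P2's cell: 302.7656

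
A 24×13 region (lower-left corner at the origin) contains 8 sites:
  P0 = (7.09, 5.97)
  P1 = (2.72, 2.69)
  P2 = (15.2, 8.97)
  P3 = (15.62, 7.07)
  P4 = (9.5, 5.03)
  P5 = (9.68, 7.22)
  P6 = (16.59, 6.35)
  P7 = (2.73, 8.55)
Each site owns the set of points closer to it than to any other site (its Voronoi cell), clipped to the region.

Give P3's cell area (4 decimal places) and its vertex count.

1. box [0,24]×[0,13]: [(0, 0) (24, 0) (24, 13) (0, 13)]
2. ⊥bis P3·P0 via (11.355,6.52): [(12.1958, 0) (24, 0) (24, 13) (10.5194, 13)]  |A|=164.3515
3. ⊥bis P3·P1 via (9.17,4.88): [(12.1958, 0) (24, 0) (24, 13) (10.5194, 13)]  |A|=164.3515
4. ⊥bis P3·P2 via (15.41,8.02): [(11.2793, 7.1069) (12.1958, 0) (24, 0) (24, 9.9188)]  |A|=105.0329
5. ⊥bis P3·P4 via (12.56,6.05): [(12.144, 7.298) (14.5767, 0) (24, 0) (24, 9.9188)]  |A|=93.1849
6. ⊥bis P3·P5 via (12.65,7.145): [(12.6567, 7.4114) (12.618, 5.8761) (14.5767, 0) (24, 0) (24, 9.9188)]  |A|=92.7935
7. ⊥bis P3·P6 via (16.105,6.71): [(17.4047, 8.4609) (12.6567, 7.4114) (12.618, 5.8761) (13.5068, 3.2096)]  |A|=11.1549
8. ⊥bis P3·P7 via (9.175,7.81): [(17.4047, 8.4609) (12.6567, 7.4114) (12.618, 5.8761) (13.5068, 3.2096)]  |A|=11.1549
9. canonical 4-gon: [(17.4047, 8.4609) (12.6567, 7.4114) (12.618, 5.8761) (13.5068, 3.2096)]
10. shoelace: 11.1549

Area of P3's cell: 11.1549 (4 vertices)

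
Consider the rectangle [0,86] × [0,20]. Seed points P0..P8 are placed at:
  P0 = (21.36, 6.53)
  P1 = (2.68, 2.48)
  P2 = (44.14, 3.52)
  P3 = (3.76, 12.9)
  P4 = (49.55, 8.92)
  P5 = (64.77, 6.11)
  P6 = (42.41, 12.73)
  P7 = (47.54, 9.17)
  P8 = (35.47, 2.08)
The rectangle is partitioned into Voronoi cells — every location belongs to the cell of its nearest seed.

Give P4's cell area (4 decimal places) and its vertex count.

Area of P4's cell: 163.8185 (6 vertices)

1. box [0,86]×[0,20]: [(0, 0) (86, 0) (86, 20) (0, 20)]
2. ⊥bis P4·P0 via (35.455,7.725): [(36.1099, 0) (86, 0) (86, 20) (34.4143, 20)]  |A|=1014.7576
3. ⊥bis P4·P1 via (26.115,5.7): [(36.1099, 0) (86, 0) (86, 20) (34.4143, 20)]  |A|=1014.7576
4. ⊥bis P4·P2 via (46.845,6.22): [(34.5372, 18.5506) (53.0535, 0) (86, 0) (86, 20) (34.4143, 20)]  |A|=857.6009
5. ⊥bis P4·P3 via (26.655,10.91): [(34.5372, 18.5506) (53.0535, 0) (86, 0) (86, 20) (34.4143, 20)]  |A|=857.6009
6. ⊥bis P4·P5 via (57.16,7.515): [(34.5372, 18.5506) (53.0535, 0) (55.7725, 0) (59.465, 20) (34.4143, 20)]  |A|=289.9768
7. ⊥bis P4·P6 via (45.98,10.825): [(44.6801, 8.3889) (53.0535, 0) (55.7725, 0) (59.465, 20) (50.8759, 20)]  |A|=187.6822
8. ⊥bis P4·P7 via (48.545,9.045): [(49.6133, 17.6338) (48.0442, 5.0186) (53.0535, 0) (55.7725, 0) (59.465, 20) (50.8759, 20)]  |A|=163.8185
9. ⊥bis P4·P8 via (42.51,5.5): [(49.6133, 17.6338) (48.0442, 5.0186) (53.0535, 0) (55.7725, 0) (59.465, 20) (50.8759, 20)]  |A|=163.8185
10. canonical 6-gon: [(49.6133, 17.6338) (48.0442, 5.0186) (53.0535, 0) (55.7725, 0) (59.465, 20) (50.8759, 20)]
11. shoelace: 163.8185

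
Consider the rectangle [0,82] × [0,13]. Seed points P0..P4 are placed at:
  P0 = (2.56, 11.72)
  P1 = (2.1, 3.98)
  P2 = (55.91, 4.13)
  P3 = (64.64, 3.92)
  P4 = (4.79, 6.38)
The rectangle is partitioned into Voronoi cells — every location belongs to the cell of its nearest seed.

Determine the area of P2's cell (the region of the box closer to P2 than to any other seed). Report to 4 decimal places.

1. box [0,82]×[0,13]: [(0, 0) (82, 0) (82, 13) (0, 13)]
2. ⊥bis P2·P0 via (29.235,7.925): [(28.1075, 0) (82, 0) (82, 13) (29.957, 13)]  |A|=688.5805
3. ⊥bis P2·P1 via (29.005,4.055): [(28.9988, 6.265) (29.0163, 0) (82, 0) (82, 13) (29.957, 13)]  |A|=685.7338
4. ⊥bis P2·P3 via (60.275,4.025): [(28.9988, 6.265) (29.0163, 0) (60.1782, 0) (60.4909, 13) (29.957, 13)]  |A|=404.0827
5. ⊥bis P2·P4 via (30.35,5.255): [(30.1187, 0) (60.1782, 0) (60.4909, 13) (30.6909, 13)]  |A|=389.0866
6. canonical 4-gon: [(30.1187, 0) (60.1782, 0) (60.4909, 13) (30.6909, 13)]
7. shoelace: 389.0866

Area of P2's cell: 389.0866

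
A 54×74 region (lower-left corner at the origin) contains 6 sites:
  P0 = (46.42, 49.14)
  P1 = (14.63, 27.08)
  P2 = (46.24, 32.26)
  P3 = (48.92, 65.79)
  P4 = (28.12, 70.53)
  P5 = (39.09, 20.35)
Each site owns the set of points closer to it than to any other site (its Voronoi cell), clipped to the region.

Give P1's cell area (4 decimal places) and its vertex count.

Area of P1's cell: 1326.2739 (6 vertices)

1. box [0,54]×[0,74]: [(0, 0) (54, 0) (54, 74) (0, 74)]
2. ⊥bis P1·P0 via (30.525,38.11): [(0, 0) (54, 0) (54, 4.2809) (5.6199, 74) (0, 74)]  |A|=2309.4909
3. ⊥bis P1·P2 via (30.435,29.67): [(0, 0) (35.2971, 0) (28.5965, 40.8891) (5.6199, 74) (0, 74)]  |A|=1872.7435
4. ⊥bis P1·P3 via (31.775,46.435): [(0, 0) (35.2971, 0) (28.5965, 40.8891) (13.5376, 62.59) (0.6569, 74) (0, 74)]  |A|=1844.4293
5. ⊥bis P1·P4 via (21.375,48.805): [(0, 55.4413) (0, 0) (35.2971, 0) (28.5965, 40.8891) (23.5781, 48.121)]  |A|=1581.2361
6. ⊥bis P1·P5 via (26.86,23.715): [(0, 55.4413) (0, 0) (20.335, 0) (29.7121, 34.0811) (28.5965, 40.8891) (23.5781, 48.121)]  |A|=1326.2739
7. canonical 6-gon: [(0, 55.4413) (0, 0) (20.335, 0) (29.7121, 34.0811) (28.5965, 40.8891) (23.5781, 48.121)]
8. shoelace: 1326.2739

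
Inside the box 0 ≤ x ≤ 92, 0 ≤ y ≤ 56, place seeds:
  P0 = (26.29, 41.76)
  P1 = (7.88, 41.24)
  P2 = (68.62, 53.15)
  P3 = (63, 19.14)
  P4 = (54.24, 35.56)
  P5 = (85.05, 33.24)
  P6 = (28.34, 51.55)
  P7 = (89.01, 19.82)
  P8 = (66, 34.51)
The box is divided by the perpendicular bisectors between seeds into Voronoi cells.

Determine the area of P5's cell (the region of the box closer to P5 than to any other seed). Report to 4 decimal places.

Area of P5's cell: 385.1303

1. box [0,92]×[0,56]: [(0, 0) (92, 0) (92, 56) (0, 56)]
2. ⊥bis P5·P0 via (55.67,37.5): [(50.2326, 0) (92, 0) (92, 56) (58.3524, 56)]  |A|=2111.6182
3. ⊥bis P5·P1 via (46.465,37.24): [(50.2326, 0) (92, 0) (92, 56) (58.3524, 56)]  |A|=2111.6182
4. ⊥bis P5·P2 via (76.835,43.195): [(53.7313, 24.1295) (50.2326, 0) (92, 0) (92, 55.7094)]  |A|=1569.8754
5. ⊥bis P5·P3 via (74.025,26.19): [(67.8777, 35.8033) (90.7723, 0) (92, 0) (92, 55.7094)]  |A|=693.8958
6. ⊥bis P5·P4 via (69.645,34.4): [(69.8748, 37.4513) (69.5534, 33.1829) (90.7723, 0) (92, 0) (92, 55.7094)]  |A|=689.8985
7. ⊥bis P5·P6 via (56.695,42.395): [(69.8748, 37.4513) (69.5534, 33.1829) (90.7723, 0) (92, 0) (92, 55.7094)]  |A|=689.8985
8. ⊥bis P5·P7 via (87.03,26.53): [(69.8748, 37.4513) (69.5534, 33.1829) (75.9065, 23.2477) (92, 27.9966) (92, 55.7094)]  |A|=450.3472
9. ⊥bis P5·P8 via (75.525,33.875): [(76.1062, 42.5936) (74.9194, 24.7913) (75.9065, 23.2477) (92, 27.9966) (92, 55.7094)]  |A|=385.1303
10. canonical 5-gon: [(76.1062, 42.5936) (74.9194, 24.7913) (75.9065, 23.2477) (92, 27.9966) (92, 55.7094)]
11. shoelace: 385.1303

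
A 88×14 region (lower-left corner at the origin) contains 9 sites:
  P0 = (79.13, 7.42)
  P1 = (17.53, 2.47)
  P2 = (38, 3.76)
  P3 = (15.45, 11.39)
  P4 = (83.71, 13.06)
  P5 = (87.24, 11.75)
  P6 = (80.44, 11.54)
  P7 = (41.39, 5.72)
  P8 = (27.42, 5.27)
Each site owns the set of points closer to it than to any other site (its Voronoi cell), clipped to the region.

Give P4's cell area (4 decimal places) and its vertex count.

Area of P4's cell: 13.6785 (3 vertices)

1. box [0,88]×[0,14]: [(0, 0) (88, 0) (88, 14) (0, 14)]
2. ⊥bis P4·P0 via (81.42,10.24): [(88, 4.8967) (88, 14) (76.7898, 14)]  |A|=51.0252
3. ⊥bis P4·P1 via (50.62,7.765): [(88, 4.8967) (88, 14) (76.7898, 14)]  |A|=51.0252
4. ⊥bis P4·P2 via (60.855,8.41): [(88, 4.8967) (88, 14) (76.7898, 14)]  |A|=51.0252
5. ⊥bis P4·P3 via (49.58,12.225): [(88, 4.8967) (88, 14) (76.7898, 14)]  |A|=51.0252
6. ⊥bis P4·P5 via (85.475,12.405): [(83.9186, 8.211) (86.0669, 14) (76.7898, 14)]  |A|=26.8526
7. ⊥bis P4·P6 via (82.075,12.3): [(83.9439, 8.2793) (86.0669, 14) (81.2848, 14)]  |A|=13.6785
8. ⊥bis P4·P7 via (62.55,9.39): [(83.9439, 8.2793) (86.0669, 14) (81.2848, 14)]  |A|=13.6785
9. ⊥bis P4·P8 via (55.565,9.165): [(83.9439, 8.2793) (86.0669, 14) (81.2848, 14)]  |A|=13.6785
10. canonical 3-gon: [(83.9439, 8.2793) (86.0669, 14) (81.2848, 14)]
11. shoelace: 13.6785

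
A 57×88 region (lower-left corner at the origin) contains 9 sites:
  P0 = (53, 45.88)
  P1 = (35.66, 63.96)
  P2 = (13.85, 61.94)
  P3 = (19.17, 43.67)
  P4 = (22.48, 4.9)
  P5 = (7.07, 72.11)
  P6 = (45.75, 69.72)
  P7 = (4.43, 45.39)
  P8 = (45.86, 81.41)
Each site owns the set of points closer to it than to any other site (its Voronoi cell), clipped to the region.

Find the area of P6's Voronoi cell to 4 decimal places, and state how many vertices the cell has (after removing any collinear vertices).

Area of P6's cell: 280.5295 (4 vertices)

1. box [0,57]×[0,88]: [(0, 0) (57, 0) (57, 88) (0, 88)]
2. ⊥bis P6·P0 via (49.375,57.8): [(0, 42.7845) (57, 60.1188) (57, 88) (0, 88)]  |A|=2083.2538
3. ⊥bis P6·P1 via (40.705,66.84): [(46.3847, 56.8906) (57, 60.1188) (57, 88) (28.6256, 88)]  |A|=589.3387
4. ⊥bis P6·P2 via (29.8,65.83): [(46.3847, 56.8906) (57, 60.1188) (57, 88) (28.6256, 88)]  |A|=589.3387
5. ⊥bis P6·P3 via (32.46,56.695): [(46.3847, 56.8906) (57, 60.1188) (57, 88) (28.6256, 88)]  |A|=589.3387
6. ⊥bis P6·P4 via (34.115,37.31): [(46.3847, 56.8906) (57, 60.1188) (57, 88) (28.6256, 88)]  |A|=589.3387
7. ⊥bis P6·P5 via (26.41,70.915): [(46.3847, 56.8906) (57, 60.1188) (57, 88) (28.6256, 88)]  |A|=589.3387
8. ⊥bis P6·P7 via (25.09,57.555): [(46.3847, 56.8906) (57, 60.1188) (57, 88) (28.6256, 88)]  |A|=589.3387
9. ⊥bis P6·P8 via (45.805,75.565): [(35.6698, 75.6604) (46.3847, 56.8906) (57, 60.1188) (57, 75.4597)]  |A|=280.5295
10. canonical 4-gon: [(35.6698, 75.6604) (46.3847, 56.8906) (57, 60.1188) (57, 75.4597)]
11. shoelace: 280.5295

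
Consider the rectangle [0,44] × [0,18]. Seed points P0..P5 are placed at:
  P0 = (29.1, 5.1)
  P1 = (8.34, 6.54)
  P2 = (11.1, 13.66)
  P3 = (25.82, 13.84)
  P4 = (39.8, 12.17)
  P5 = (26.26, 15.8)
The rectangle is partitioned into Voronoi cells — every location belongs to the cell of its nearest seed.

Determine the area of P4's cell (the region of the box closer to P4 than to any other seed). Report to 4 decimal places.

Area of P4's cell: 157.6327

1. box [0,44]×[0,18]: [(0, 0) (44, 0) (44, 18) (0, 18)]
2. ⊥bis P4·P0 via (34.45,8.635): [(40.1556, 0) (44, 0) (44, 18) (28.2621, 18)]  |A|=176.2411
3. ⊥bis P4·P1 via (24.07,9.355): [(40.1556, 0) (44, 0) (44, 18) (28.2621, 18)]  |A|=176.2411
4. ⊥bis P4·P2 via (25.45,12.915): [(40.1556, 0) (44, 0) (44, 18) (28.2621, 18)]  |A|=176.2411
5. ⊥bis P4·P3 via (32.81,13.005): [(32.619, 11.4061) (40.1556, 0) (44, 0) (44, 18) (33.4067, 18)]  |A|=159.2797
6. ⊥bis P4·P5 via (33.03,13.985): [(32.8443, 13.2925) (32.619, 11.4061) (40.1556, 0) (44, 0) (44, 18) (34.1064, 18)]  |A|=157.6327
7. canonical 6-gon: [(32.8443, 13.2925) (32.619, 11.4061) (40.1556, 0) (44, 0) (44, 18) (34.1064, 18)]
8. shoelace: 157.6327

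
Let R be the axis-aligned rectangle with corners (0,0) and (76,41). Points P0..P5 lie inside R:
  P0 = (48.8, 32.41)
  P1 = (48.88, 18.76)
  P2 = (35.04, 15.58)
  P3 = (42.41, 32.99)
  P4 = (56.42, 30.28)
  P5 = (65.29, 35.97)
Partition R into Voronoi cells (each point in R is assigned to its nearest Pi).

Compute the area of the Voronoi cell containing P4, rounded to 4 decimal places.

Area of P4's cell: 238.3887

1. box [0,76]×[0,41]: [(0, 0) (76, 0) (76, 41) (0, 41)]
2. ⊥bis P4·P0 via (52.61,31.345): [(43.8482, 0) (76, 0) (76, 41) (55.3088, 41)]  |A|=1083.2805
3. ⊥bis P4·P1 via (52.65,24.52): [(51.0035, 25.5977) (76, 9.2371) (76, 41) (55.3088, 41)]  |A|=556.3272
4. ⊥bis P4·P2 via (45.73,22.93): [(51.0035, 25.5977) (76, 9.2371) (76, 41) (55.3088, 41)]  |A|=556.3272
5. ⊥bis P4·P3 via (49.415,31.635): [(51.0035, 25.5977) (76, 9.2371) (76, 41) (55.3088, 41)]  |A|=556.3272
6. ⊥bis P4·P5 via (60.855,33.125): [(51.0035, 25.5977) (76, 9.2371) (76, 9.5158) (55.8033, 41) (55.3088, 41)]  |A|=238.3887
7. canonical 5-gon: [(51.0035, 25.5977) (76, 9.2371) (76, 9.5158) (55.8033, 41) (55.3088, 41)]
8. shoelace: 238.3887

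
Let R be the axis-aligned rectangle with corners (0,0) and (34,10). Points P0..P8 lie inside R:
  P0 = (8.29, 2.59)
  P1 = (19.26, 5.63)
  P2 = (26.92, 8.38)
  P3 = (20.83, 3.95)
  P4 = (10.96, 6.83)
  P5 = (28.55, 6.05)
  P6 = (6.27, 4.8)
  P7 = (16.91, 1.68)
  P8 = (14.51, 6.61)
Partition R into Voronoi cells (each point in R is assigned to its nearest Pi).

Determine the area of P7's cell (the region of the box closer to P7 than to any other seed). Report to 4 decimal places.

1. box [0,34]×[0,10]: [(0, 0) (34, 0) (34, 10) (0, 10)]
2. ⊥bis P7·P0 via (12.6,2.135): [(12.3746, 0) (34, 0) (34, 10) (13.4303, 10)]  |A|=210.9755
3. ⊥bis P7·P1 via (18.085,3.655): [(13.0751, 6.6356) (12.3746, 0) (24.2285, 0)]  |A|=39.3286
4. ⊥bis P7·P2 via (21.915,5.03): [(13.0751, 6.6356) (12.3746, 0) (24.2285, 0)]  |A|=39.3286
5. ⊥bis P7·P3 via (18.87,2.815): [(18.5405, 3.384) (13.0751, 6.6356) (12.3746, 0) (20.5001, 0)]  |A|=33.0202
6. ⊥bis P7·P4 via (13.935,4.255): [(18.5405, 3.384) (15.0028, 5.4887) (12.6694, 2.7929) (12.3746, 0) (20.5001, 0)]  |A|=29.0838
7. ⊥bis P7·P5 via (22.73,3.865): [(18.5405, 3.384) (15.0028, 5.4887) (12.6694, 2.7929) (12.3746, 0) (20.5001, 0)]  |A|=29.0838
8. ⊥bis P7·P6 via (11.59,3.24): [(18.5405, 3.384) (15.0028, 5.4887) (12.6694, 2.7929) (12.3746, 0) (20.5001, 0)]  |A|=29.0838
9. ⊥bis P7·P8 via (15.71,4.145): [(18.5405, 3.384) (16.5632, 4.5604) (12.6552, 2.6579) (12.3746, 0) (20.5001, 0)]  |A|=25.6472
10. canonical 5-gon: [(18.5405, 3.384) (16.5632, 4.5604) (12.6552, 2.6579) (12.3746, 0) (20.5001, 0)]
11. shoelace: 25.6472

Area of P7's cell: 25.6472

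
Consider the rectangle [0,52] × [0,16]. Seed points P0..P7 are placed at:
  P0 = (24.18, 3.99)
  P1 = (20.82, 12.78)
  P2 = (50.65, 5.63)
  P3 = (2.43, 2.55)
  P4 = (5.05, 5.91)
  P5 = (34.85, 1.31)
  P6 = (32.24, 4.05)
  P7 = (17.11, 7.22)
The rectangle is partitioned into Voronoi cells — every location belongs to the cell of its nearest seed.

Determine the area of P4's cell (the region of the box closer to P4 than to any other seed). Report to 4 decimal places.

Area of P4's cell: 142.0384

1. box [0,52]×[0,16]: [(0, 0) (52, 0) (52, 16) (0, 16)]
2. ⊥bis P4·P0 via (14.615,4.95): [(0, 0) (14.1182, 0) (15.724, 16) (0, 16)]  |A|=238.7379
3. ⊥bis P4·P1 via (12.935,9.345): [(0, 0) (14.1182, 0) (14.6589, 5.3877) (10.0358, 16) (0, 16)]  |A|=208.5555
4. ⊥bis P4·P2 via (27.85,5.77): [(0, 0) (14.1182, 0) (14.6589, 5.3877) (10.0358, 16) (0, 16)]  |A|=208.5555
5. ⊥bis P4·P3 via (3.74,4.23): [(0, 7.1463) (9.1647, 0) (14.1182, 0) (14.6589, 5.3877) (10.0358, 16) (0, 16)]  |A|=175.8084
6. ⊥bis P4·P5 via (19.95,3.61): [(0, 7.1463) (9.1647, 0) (14.1182, 0) (14.6589, 5.3877) (10.0358, 16) (0, 16)]  |A|=175.8084
7. ⊥bis P4·P6 via (18.645,4.98): [(0, 7.1463) (9.1647, 0) (14.1182, 0) (14.6589, 5.3877) (10.0358, 16) (0, 16)]  |A|=175.8084
8. ⊥bis P4·P7 via (11.08,6.565): [(0, 7.1463) (9.1647, 0) (11.7931, 0) (10.0615, 15.941) (10.0358, 16) (0, 16)]  |A|=142.0384
9. canonical 6-gon: [(0, 7.1463) (9.1647, 0) (11.7931, 0) (10.0615, 15.941) (10.0358, 16) (0, 16)]
10. shoelace: 142.0384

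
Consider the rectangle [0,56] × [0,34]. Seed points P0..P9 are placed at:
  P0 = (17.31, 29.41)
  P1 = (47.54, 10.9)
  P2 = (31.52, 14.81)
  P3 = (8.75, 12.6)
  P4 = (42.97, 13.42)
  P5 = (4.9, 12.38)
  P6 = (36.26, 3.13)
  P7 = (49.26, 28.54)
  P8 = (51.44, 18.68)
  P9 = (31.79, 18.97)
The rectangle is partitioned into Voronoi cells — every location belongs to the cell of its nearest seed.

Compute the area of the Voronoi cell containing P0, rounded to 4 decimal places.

Area of P0's cell: 318.5436

1. box [0,56]×[0,34]: [(0, 0) (56, 0) (56, 34) (0, 34)]
2. ⊥bis P0·P1 via (32.425,20.155): [(0, 0) (20.084, 0) (40.9024, 34) (0, 34)]  |A|=1036.768
3. ⊥bis P0·P2 via (24.415,22.11): [(0, 0) (1.6982, 0) (36.6313, 34) (0, 34)]  |A|=651.6016
4. ⊥bis P0·P3 via (13.03,21.005): [(0, 27.6401) (19.7591, 17.5784) (36.6313, 34) (0, 34)]  |A|=363.6044
5. ⊥bis P0·P4 via (30.14,21.415): [(0, 27.6401) (19.7591, 17.5784) (36.6313, 34) (0, 34)]  |A|=363.6044
6. ⊥bis P0·P5 via (11.105,20.895): [(0, 28.9874) (6.1379, 24.5146) (19.7591, 17.5784) (36.6313, 34) (0, 34)]  |A|=359.4698
7. ⊥bis P0·P6 via (26.785,16.27): [(0, 28.9874) (6.1379, 24.5146) (19.7591, 17.5784) (36.6313, 34) (0, 34)]  |A|=359.4698
8. ⊥bis P0·P7 via (33.285,28.975): [(0, 28.9874) (6.1379, 24.5146) (19.7591, 17.5784) (33.3345, 30.7912) (33.4218, 34) (0, 34)]  |A|=354.3205
9. ⊥bis P0·P8 via (34.375,24.045): [(0, 28.9874) (6.1379, 24.5146) (19.7591, 17.5784) (33.3345, 30.7912) (33.4218, 34) (0, 34)]  |A|=354.3205
10. ⊥bis P0·P9 via (24.55,24.19): [(0, 28.9874) (6.1379, 24.5146) (19.7591, 17.5784) (19.8396, 17.6569) (31.623, 34) (0, 34)]  |A|=318.5436
11. canonical 6-gon: [(0, 28.9874) (6.1379, 24.5146) (19.7591, 17.5784) (19.8396, 17.6569) (31.623, 34) (0, 34)]
12. shoelace: 318.5436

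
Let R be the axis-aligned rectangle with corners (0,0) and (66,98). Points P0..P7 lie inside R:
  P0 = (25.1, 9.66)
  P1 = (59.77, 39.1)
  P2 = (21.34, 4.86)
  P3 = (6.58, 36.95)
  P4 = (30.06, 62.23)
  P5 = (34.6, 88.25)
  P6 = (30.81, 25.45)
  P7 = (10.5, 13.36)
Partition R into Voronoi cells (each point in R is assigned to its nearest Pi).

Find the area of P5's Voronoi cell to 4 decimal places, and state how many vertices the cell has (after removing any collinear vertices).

1. box [0,66]×[0,98]: [(0, 0) (66, 0) (66, 98) (0, 98)]
2. ⊥bis P5·P0 via (29.85,48.955): [(0, 52.5633) (66, 44.5852) (66, 98) (0, 98)]  |A|=3262.1011
3. ⊥bis P5·P1 via (47.185,63.675): [(0, 52.5633) (20.6197, 50.0708) (66, 73.3103) (66, 98) (0, 98)]  |A|=2610.3244
4. ⊥bis P5·P2 via (27.97,46.555): [(0, 52.5633) (20.6197, 50.0708) (66, 73.3103) (66, 98) (0, 98)]  |A|=2610.3244
5. ⊥bis P5·P3 via (20.59,62.6): [(0, 73.8462) (32.4433, 56.1257) (66, 73.3103) (66, 98) (0, 98)]  |A|=2187.9183
6. ⊥bis P5·P4 via (32.33,75.24): [(0, 80.881) (60.2541, 70.3678) (66, 73.3103) (66, 98) (0, 98)]  |A|=1498.5416
7. ⊥bis P5·P6 via (32.705,56.85): [(0, 80.881) (60.2541, 70.3678) (66, 73.3103) (66, 98) (0, 98)]  |A|=1498.5416
8. ⊥bis P5·P7 via (22.55,50.805): [(0, 80.881) (60.2541, 70.3678) (66, 73.3103) (66, 98) (0, 98)]  |A|=1498.5416
9. canonical 5-gon: [(0, 80.881) (60.2541, 70.3678) (66, 73.3103) (66, 98) (0, 98)]
10. shoelace: 1498.5416

Area of P5's cell: 1498.5416 (5 vertices)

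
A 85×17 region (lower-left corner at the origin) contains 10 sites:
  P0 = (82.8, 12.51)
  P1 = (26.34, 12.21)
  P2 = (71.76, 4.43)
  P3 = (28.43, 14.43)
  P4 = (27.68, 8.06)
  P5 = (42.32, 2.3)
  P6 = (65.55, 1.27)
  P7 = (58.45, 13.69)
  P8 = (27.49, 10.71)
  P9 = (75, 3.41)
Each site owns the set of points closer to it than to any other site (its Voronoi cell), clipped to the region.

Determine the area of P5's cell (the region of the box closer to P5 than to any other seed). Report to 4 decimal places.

1. box [0,85]×[0,17]: [(0, 0) (85, 0) (85, 17) (0, 17)]
2. ⊥bis P5·P0 via (62.56,7.405): [(0, 0) (64.4277, 0) (60.1399, 17) (0, 17)]  |A|=1058.8249
3. ⊥bis P5·P1 via (34.33,7.255): [(29.8308, 0) (64.4277, 0) (60.1399, 17) (40.3734, 17)]  |A|=462.0894
4. ⊥bis P5·P2 via (57.04,3.365): [(29.8308, 0) (57.2835, 0) (56.0535, 17) (40.3734, 17)]  |A|=366.6287
5. ⊥bis P5·P3 via (35.375,8.365): [(34.1447, 6.9562) (29.8308, 0) (57.2835, 0) (56.0535, 17) (42.9159, 17)]  |A|=353.8605
6. ⊥bis P5·P4 via (35,5.18): [(36.9731, 10.195) (32.962, 0) (57.2835, 0) (56.0535, 17) (42.9159, 17)]  |A|=335.0478
7. ⊥bis P5·P6 via (53.935,1.785): [(36.9731, 10.195) (32.962, 0) (53.8559, 0) (54.6096, 17) (42.9159, 17)]  |A|=293.6402
8. ⊥bis P5·P7 via (50.385,7.995): [(36.9731, 10.195) (32.962, 0) (53.8559, 0) (53.9843, 2.8978) (44.0262, 17) (42.9159, 17)]  |A|=219.0155
9. ⊥bis P5·P8 via (34.905,6.505): [(37.0429, 10.2749) (36.9177, 10.0541) (32.962, 0) (53.8559, 0) (53.9843, 2.8978) (44.0262, 17) (42.9159, 17)]  |A|=219.0128
10. ⊥bis P5·P9 via (58.66,2.855): [(37.0429, 10.2749) (36.9177, 10.0541) (32.962, 0) (53.8559, 0) (53.9843, 2.8978) (44.0262, 17) (42.9159, 17)]  |A|=219.0128
11. canonical 7-gon: [(37.0429, 10.2749) (36.9177, 10.0541) (32.962, 0) (53.8559, 0) (53.9843, 2.8978) (44.0262, 17) (42.9159, 17)]
12. shoelace: 219.0128

Area of P5's cell: 219.0128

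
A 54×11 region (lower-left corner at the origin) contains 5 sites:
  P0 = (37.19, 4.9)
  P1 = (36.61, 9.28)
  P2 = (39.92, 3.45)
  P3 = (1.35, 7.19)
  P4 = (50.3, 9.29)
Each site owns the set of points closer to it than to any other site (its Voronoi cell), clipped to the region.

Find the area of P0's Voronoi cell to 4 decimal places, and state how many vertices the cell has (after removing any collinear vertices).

1. box [0,54]×[0,11]: [(0, 0) (54, 0) (54, 11) (0, 11)]
2. ⊥bis P0·P1 via (36.9,7.09): [(0, 2.2037) (0, 0) (54, 0) (54, 9.3544)]  |A|=312.0682
3. ⊥bis P0·P2 via (38.555,4.175): [(40.3456, 7.5463) (0, 2.2037) (0, 0) (36.3375, 0)]  |A|=181.561
4. ⊥bis P0·P3 via (19.27,6.045): [(40.3456, 7.5463) (19.1869, 4.7444) (18.8838, 0) (36.3375, 0)]  |A|=115.6236
5. ⊥bis P0·P4 via (43.745,7.095): [(40.3456, 7.5463) (19.1869, 4.7444) (18.8838, 0) (36.3375, 0)]  |A|=115.6236
6. canonical 4-gon: [(40.3456, 7.5463) (19.1869, 4.7444) (18.8838, 0) (36.3375, 0)]
7. shoelace: 115.6236

Area of P0's cell: 115.6236 (4 vertices)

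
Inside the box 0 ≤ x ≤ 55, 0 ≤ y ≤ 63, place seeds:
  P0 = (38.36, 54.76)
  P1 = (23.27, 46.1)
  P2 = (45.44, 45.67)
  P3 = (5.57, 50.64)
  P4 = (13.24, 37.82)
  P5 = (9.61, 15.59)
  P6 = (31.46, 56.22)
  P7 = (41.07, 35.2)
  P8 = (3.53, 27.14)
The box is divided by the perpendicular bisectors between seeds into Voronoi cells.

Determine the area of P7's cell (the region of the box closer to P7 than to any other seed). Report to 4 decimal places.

1. box [0,55]×[0,63]: [(0, 0) (55, 0) (55, 63) (0, 63)]
2. ⊥bis P7·P0 via (39.715,44.98): [(0, 39.4776) (0, 0) (55, 0) (55, 47.0977)]  |A|=2380.82
3. ⊥bis P7·P1 via (32.17,40.65): [(34.3679, 44.2392) (7.2776, 0) (55, 0) (55, 47.0977)]  |A|=1541.4632
4. ⊥bis P7·P2 via (43.255,40.435): [(34.3216, 44.1636) (7.2776, 0) (55, 0) (55, 35.5328)]  |A|=1421.1788
5. ⊥bis P7·P3 via (23.32,42.92): [(34.3216, 44.1636) (7.2776, 0) (55, 0) (55, 35.5328)]  |A|=1421.1788
6. ⊥bis P7·P4 via (27.155,36.51): [(34.3216, 44.1636) (26.7045, 31.7247) (23.7178, 0) (55, 0) (55, 35.5328)]  |A|=1160.3978
7. ⊥bis P7·P5 via (25.34,25.395): [(34.3216, 44.1636) (26.7045, 31.7247) (26.0077, 24.3237) (41.1695, 0) (55, 0) (55, 35.5328)]  |A|=948.153
8. ⊥bis P7·P6 via (36.265,45.71): [(34.3216, 44.1636) (26.7045, 31.7247) (26.0077, 24.3237) (41.1695, 0) (55, 0) (55, 35.5328)]  |A|=948.153
9. ⊥bis P7·P8 via (22.3,31.17): [(34.3216, 44.1636) (26.7045, 31.7247) (26.0077, 24.3237) (41.1695, 0) (55, 0) (55, 35.5328)]  |A|=948.153
10. canonical 6-gon: [(34.3216, 44.1636) (26.7045, 31.7247) (26.0077, 24.3237) (41.1695, 0) (55, 0) (55, 35.5328)]
11. shoelace: 948.153

Area of P7's cell: 948.1530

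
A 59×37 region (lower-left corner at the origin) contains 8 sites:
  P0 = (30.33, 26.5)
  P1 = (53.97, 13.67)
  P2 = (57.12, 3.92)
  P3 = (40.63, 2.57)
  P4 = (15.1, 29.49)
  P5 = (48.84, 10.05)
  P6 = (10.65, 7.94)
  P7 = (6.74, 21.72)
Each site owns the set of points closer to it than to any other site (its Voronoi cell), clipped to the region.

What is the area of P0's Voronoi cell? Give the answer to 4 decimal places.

Area of P0's cell: 523.4812

1. box [0,59]×[0,37]: [(0, 0) (59, 0) (59, 37) (0, 37)]
2. ⊥bis P0·P1 via (42.15,20.085): [(0, 0) (31.2494, 0) (51.3302, 37) (0, 37)]  |A|=1527.7219
3. ⊥bis P0·P2 via (43.725,15.21): [(0, 0) (30.9052, 0) (31.8717, 1.1467) (51.3302, 37) (0, 37)]  |A|=1527.5246
4. ⊥bis P0·P3 via (35.48,14.535): [(0, 0) (1.7108, 0) (40.2528, 16.5893) (51.3302, 37) (0, 37)]  |A|=1282.7095
5. ⊥bis P0·P4 via (22.715,27.995): [(18.6504, 7.2912) (40.2528, 16.5893) (51.3302, 37) (24.4829, 37)]  |A|=567.7618
6. ⊥bis P0·P5 via (39.585,18.275): [(18.6504, 7.2912) (36.7452, 15.0796) (43.6503, 22.8494) (51.3302, 37) (24.4829, 37)]  |A|=559.3475
7. ⊥bis P0·P6 via (20.49,17.22): [(20.5807, 17.1238) (26.6191, 10.7211) (36.7452, 15.0796) (43.6503, 22.8494) (51.3302, 37) (24.4829, 37)]  |A|=523.4812
8. ⊥bis P0·P7 via (18.535,24.11): [(20.5807, 17.1238) (26.6191, 10.7211) (36.7452, 15.0796) (43.6503, 22.8494) (51.3302, 37) (24.4829, 37)]  |A|=523.4812
9. canonical 6-gon: [(20.5807, 17.1238) (26.6191, 10.7211) (36.7452, 15.0796) (43.6503, 22.8494) (51.3302, 37) (24.4829, 37)]
10. shoelace: 523.4812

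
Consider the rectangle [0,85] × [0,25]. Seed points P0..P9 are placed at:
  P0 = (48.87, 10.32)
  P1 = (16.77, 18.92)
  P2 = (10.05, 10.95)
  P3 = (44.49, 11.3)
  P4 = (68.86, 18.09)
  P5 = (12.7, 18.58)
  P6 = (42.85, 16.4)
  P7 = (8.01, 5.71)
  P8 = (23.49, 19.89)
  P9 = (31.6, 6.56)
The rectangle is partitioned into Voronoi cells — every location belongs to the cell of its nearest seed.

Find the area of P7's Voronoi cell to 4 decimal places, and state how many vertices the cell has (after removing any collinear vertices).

1. box [0,85]×[0,25]: [(0, 0) (85, 0) (85, 25) (0, 25)]
2. ⊥bis P7·P0 via (28.44,8.015): [(0, 0) (29.3443, 0) (26.5237, 25) (0, 25)]  |A|=698.3496
3. ⊥bis P7·P1 via (12.39,12.315): [(0, 20.5312) (0, 0) (29.3443, 0) (29.2136, 1.1587)]  |A|=316.8961
4. ⊥bis P7·P2 via (9.03,8.33): [(0, 11.8455) (0, 0) (29.3443, 0) (29.2946, 0.4407)]  |A|=179.971
5. ⊥bis P7·P3 via (26.25,8.505): [(27.371, 1.1896) (0, 11.8455) (0, 0) (27.5533, 0)]  |A|=178.5003
6. ⊥bis P7·P4 via (38.435,11.9): [(27.371, 1.1896) (0, 11.8455) (0, 0) (27.5533, 0)]  |A|=178.5003
7. ⊥bis P7·P5 via (10.355,12.145): [(27.371, 1.1896) (0, 11.8455) (0, 0) (27.5533, 0)]  |A|=178.5003
8. ⊥bis P7·P6 via (25.43,11.055): [(27.371, 1.1896) (0, 11.8455) (0, 0) (27.5533, 0)]  |A|=178.5003
9. ⊥bis P7·P8 via (15.75,12.8): [(25.839, 1.786) (0, 11.8455) (0, 0) (27.4751, 0)]  |A|=177.5737
10. ⊥bis P7·P9 via (19.805,6.135): [(19.8781, 4.1067) (0, 11.8455) (0, 0) (20.0261, 0)]  |A|=158.8534
11. canonical 4-gon: [(19.8781, 4.1067) (0, 11.8455) (0, 0) (20.0261, 0)]
12. shoelace: 158.8534

Area of P7's cell: 158.8534 (4 vertices)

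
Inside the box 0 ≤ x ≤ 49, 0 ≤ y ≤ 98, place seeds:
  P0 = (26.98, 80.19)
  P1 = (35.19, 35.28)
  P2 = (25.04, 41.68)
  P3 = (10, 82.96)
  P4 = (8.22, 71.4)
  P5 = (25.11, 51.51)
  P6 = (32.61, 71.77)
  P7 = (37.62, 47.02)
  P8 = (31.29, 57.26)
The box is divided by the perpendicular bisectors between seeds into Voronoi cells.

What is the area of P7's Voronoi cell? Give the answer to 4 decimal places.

Area of P7's cell: 271.2471

1. box [0,49]×[0,98]: [(0, 0) (49, 0) (49, 98) (0, 98)]
2. ⊥bis P7·P0 via (32.3,63.605): [(0, 53.2441) (0, 0) (49, 0) (49, 68.9619)]  |A|=2994.046
3. ⊥bis P7·P1 via (36.405,41.15): [(0, 53.2441) (0, 48.6853) (49, 38.543) (49, 68.9619)]  |A|=856.9526
4. ⊥bis P7·P2 via (31.33,44.35): [(24.2524, 61.0235) (32.3303, 41.9934) (49, 38.543) (49, 68.9619)]  |A|=521.0746
5. ⊥bis P7·P3 via (23.81,64.99): [(24.2524, 61.0235) (32.3303, 41.9934) (49, 38.543) (49, 68.9619)]  |A|=521.0746
6. ⊥bis P7·P4 via (22.92,59.21): [(24.486, 61.0985) (24.3104, 60.8867) (32.3303, 41.9934) (49, 38.543) (49, 68.9619)]  |A|=521.0564
7. ⊥bis P7·P5 via (31.365,49.265): [(37.0598, 65.1318) (30.3931, 46.5571) (32.3303, 41.9934) (49, 38.543) (49, 68.9619)]  |A|=415.8218
8. ⊥bis P7·P6 via (35.115,59.395): [(34.9918, 59.3701) (30.3931, 46.5571) (32.3303, 41.9934) (49, 38.543) (49, 62.2057)]  |A|=338.0627
9. ⊥bis P7·P8 via (34.455,52.14): [(31.81, 50.505) (30.3931, 46.5571) (32.3303, 41.9934) (49, 38.543) (49, 61.1312)]  |A|=271.2471
10. canonical 5-gon: [(31.81, 50.505) (30.3931, 46.5571) (32.3303, 41.9934) (49, 38.543) (49, 61.1312)]
11. shoelace: 271.2471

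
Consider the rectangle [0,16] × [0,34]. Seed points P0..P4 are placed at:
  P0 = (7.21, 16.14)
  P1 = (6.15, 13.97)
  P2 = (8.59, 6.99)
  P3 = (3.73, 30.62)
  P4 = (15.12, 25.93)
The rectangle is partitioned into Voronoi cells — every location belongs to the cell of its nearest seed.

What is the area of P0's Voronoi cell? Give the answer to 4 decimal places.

Area of P0's cell: 112.3775

1. box [0,16]×[0,34]: [(0, 0) (16, 0) (16, 34) (0, 34)]
2. ⊥bis P0·P1 via (6.68,15.055): [(0, 18.318) (16, 10.5024) (16, 34) (0, 34)]  |A|=313.4367
3. ⊥bis P0·P2 via (7.9,11.565): [(0, 18.318) (12.4269, 12.2477) (16, 12.7866) (16, 34) (0, 34)]  |A|=309.3557
4. ⊥bis P0·P3 via (5.47,23.38): [(0, 22.0654) (0, 18.318) (12.4269, 12.2477) (16, 12.7866) (16, 25.9107)]  |A|=149.1644
5. ⊥bis P0·P4 via (11.165,21.035): [(7.6224, 23.8973) (0, 22.0654) (0, 18.318) (12.4269, 12.2477) (16, 12.7866) (16, 17.1285)]  |A|=112.3775
6. canonical 6-gon: [(7.6224, 23.8973) (0, 22.0654) (0, 18.318) (12.4269, 12.2477) (16, 12.7866) (16, 17.1285)]
7. shoelace: 112.3775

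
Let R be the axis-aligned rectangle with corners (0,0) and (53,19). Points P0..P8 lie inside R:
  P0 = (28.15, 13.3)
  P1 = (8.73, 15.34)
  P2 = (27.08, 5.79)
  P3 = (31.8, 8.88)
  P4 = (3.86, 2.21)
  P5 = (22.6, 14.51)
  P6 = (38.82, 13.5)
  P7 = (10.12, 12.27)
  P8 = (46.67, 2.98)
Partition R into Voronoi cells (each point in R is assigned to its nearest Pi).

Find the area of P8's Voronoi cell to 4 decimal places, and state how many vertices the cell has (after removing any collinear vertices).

1. box [0,53]×[0,19]: [(0, 0) (53, 0) (53, 19) (0, 19)]
2. ⊥bis P8·P0 via (37.41,8.14): [(32.8741, 0) (53, 0) (53, 19) (43.4616, 19)]  |A|=281.811
3. ⊥bis P8·P1 via (27.7,9.16): [(32.8741, 0) (53, 0) (53, 19) (43.4616, 19)]  |A|=281.811
4. ⊥bis P8·P2 via (36.875,4.385): [(37.4149, 8.1487) (36.246, 0) (53, 0) (53, 19) (43.4616, 19)]  |A|=268.0726
5. ⊥bis P8·P3 via (39.235,5.93): [(36.8821, 0) (53, 0) (53, 19) (44.4208, 19)]  |A|=234.622
6. ⊥bis P8·P4 via (25.265,2.595): [(36.8821, 0) (53, 0) (53, 19) (44.4208, 19)]  |A|=234.622
7. ⊥bis P8·P5 via (34.635,8.745): [(36.8821, 0) (53, 0) (53, 19) (44.4208, 19)]  |A|=234.622
8. ⊥bis P8·P6 via (42.745,8.24): [(39.0607, 5.4908) (36.8821, 0) (53, 0) (53, 15.8923)]  |A|=155.0132
9. ⊥bis P8·P7 via (28.395,7.625): [(39.0607, 5.4908) (36.8821, 0) (53, 0) (53, 15.8923)]  |A|=155.0132
10. canonical 4-gon: [(39.0607, 5.4908) (36.8821, 0) (53, 0) (53, 15.8923)]
11. shoelace: 155.0132

Area of P8's cell: 155.0132 (4 vertices)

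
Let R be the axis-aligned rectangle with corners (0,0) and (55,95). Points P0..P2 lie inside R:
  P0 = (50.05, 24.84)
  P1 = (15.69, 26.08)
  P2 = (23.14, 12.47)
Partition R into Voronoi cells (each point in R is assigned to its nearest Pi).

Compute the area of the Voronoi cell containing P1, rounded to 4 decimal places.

Area of P1's cell: 2629.9321

1. box [0,55]×[0,95]: [(0, 0) (55, 0) (55, 95) (0, 95)]
2. ⊥bis P1·P0 via (32.87,25.46): [(0, 0) (31.9512, 0) (35.3796, 95) (0, 95)]  |A|=3198.212
3. ⊥bis P1·P2 via (19.415,19.275): [(0, 8.6474) (32.9134, 26.6639) (35.3796, 95) (0, 95)]  |A|=2629.9321
4. canonical 4-gon: [(0, 8.6474) (32.9134, 26.6639) (35.3796, 95) (0, 95)]
5. shoelace: 2629.9321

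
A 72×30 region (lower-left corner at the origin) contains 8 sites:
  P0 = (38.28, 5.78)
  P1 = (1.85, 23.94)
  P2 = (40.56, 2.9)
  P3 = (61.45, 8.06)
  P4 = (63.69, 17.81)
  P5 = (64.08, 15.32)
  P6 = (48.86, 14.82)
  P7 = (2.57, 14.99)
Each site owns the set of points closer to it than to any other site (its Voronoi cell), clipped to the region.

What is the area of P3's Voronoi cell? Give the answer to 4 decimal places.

1. box [0,72]×[0,30]: [(0, 0) (72, 0) (72, 30) (0, 30)]
2. ⊥bis P3·P0 via (49.865,6.92): [(50.5459, 0) (72, 0) (72, 30) (47.5939, 30)]  |A|=687.9029
3. ⊥bis P3·P1 via (31.65,16): [(50.5459, 0) (72, 0) (72, 30) (47.5939, 30)]  |A|=687.9029
4. ⊥bis P3·P2 via (51.005,5.48): [(49.3456, 12.1978) (52.3586, 0) (72, 0) (72, 30) (47.5939, 30)]  |A|=676.8477
5. ⊥bis P3·P4 via (62.57,12.935): [(48.9655, 16.0605) (49.3456, 12.1978) (52.3586, 0) (72, 0) (72, 10.7685)]  |A|=285.2501
6. ⊥bis P3·P5 via (62.765,11.69): [(53.7079, 14.971) (48.9655, 16.0605) (49.3456, 12.1978) (52.3586, 0) (72, 0) (72, 8.3445)]  |A|=263.0803
7. ⊥bis P3·P6 via (55.155,11.44): [(56.5066, 13.9572) (51.3043, 4.2683) (52.3586, 0) (72, 0) (72, 8.3445)]  |A|=217.9221
8. ⊥bis P3·P7 via (32.01,11.525): [(56.5066, 13.9572) (51.3043, 4.2683) (52.3586, 0) (72, 0) (72, 8.3445)]  |A|=217.9221
9. canonical 5-gon: [(56.5066, 13.9572) (51.3043, 4.2683) (52.3586, 0) (72, 0) (72, 8.3445)]
10. shoelace: 217.9221

Area of P3's cell: 217.9221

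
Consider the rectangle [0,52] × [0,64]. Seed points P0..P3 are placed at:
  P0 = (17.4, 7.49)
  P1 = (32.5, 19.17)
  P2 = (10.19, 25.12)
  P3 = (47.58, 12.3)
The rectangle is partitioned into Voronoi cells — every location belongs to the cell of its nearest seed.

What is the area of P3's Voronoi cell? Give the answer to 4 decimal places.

1. box [0,52]×[0,64]: [(0, 0) (52, 0) (52, 64) (0, 64)]
2. ⊥bis P3·P0 via (32.49,9.895): [(34.067, 0) (52, 0) (52, 64) (23.8669, 64)]  |A|=1474.1139
3. ⊥bis P3·P1 via (40.04,15.735): [(33.7572, 1.944) (34.067, 0) (52, 0) (52, 41.9878)]  |A|=400.4178
4. ⊥bis P3·P2 via (28.885,18.71): [(33.7572, 1.944) (34.067, 0) (52, 0) (52, 41.9878)]  |A|=400.4178
5. canonical 4-gon: [(33.7572, 1.944) (34.067, 0) (52, 0) (52, 41.9878)]
6. shoelace: 400.4178

Area of P3's cell: 400.4178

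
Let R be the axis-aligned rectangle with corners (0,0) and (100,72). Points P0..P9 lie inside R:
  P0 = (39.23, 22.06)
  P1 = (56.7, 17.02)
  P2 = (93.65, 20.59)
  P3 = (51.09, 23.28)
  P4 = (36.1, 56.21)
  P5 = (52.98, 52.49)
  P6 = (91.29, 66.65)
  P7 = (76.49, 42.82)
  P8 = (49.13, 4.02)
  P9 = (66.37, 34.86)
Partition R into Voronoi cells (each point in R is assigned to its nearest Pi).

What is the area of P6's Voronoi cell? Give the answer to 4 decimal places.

1. box [0,100]×[0,72]: [(0, 0) (100, 0) (100, 72) (0, 72)]
2. ⊥bis P6·P0 via (65.26,44.355): [(100, 3.7951) (100, 72) (41.5817, 72)]  |A|=1992.205
3. ⊥bis P6·P1 via (73.995,41.835): [(57.6779, 53.2074) (100, 23.7106) (100, 72) (41.5817, 72)]  |A|=1570.7719
4. ⊥bis P6·P2 via (92.47,43.62): [(57.6779, 53.2074) (72.8745, 42.616) (100, 44.0058) (100, 72) (41.5817, 72)]  |A|=1295.5127
5. ⊥bis P6·P3 via (71.19,44.965): [(73.6797, 42.6572) (100, 44.0058) (100, 72) (42.0231, 72)]  |A|=1219.0078
6. ⊥bis P6·P4 via (63.695,61.43): [(65.8782, 49.8885) (73.6797, 42.6572) (100, 44.0058) (100, 72) (61.6955, 72)]  |A|=1001.5148
7. ⊥bis P6·P5 via (72.135,59.57): [(78.2988, 42.8939) (100, 44.0058) (100, 72) (67.5407, 72)]  |A|=776.1365
8. ⊥bis P6·P7 via (83.89,54.735): [(70.9521, 62.7703) (100, 44.7296) (100, 72) (67.5407, 72)]  |A|=545.8685
9. ⊥bis P6·P8 via (70.21,35.335): [(70.9521, 62.7703) (100, 44.7296) (100, 72) (67.5407, 72)]  |A|=545.8685
10. ⊥bis P6·P9 via (78.83,50.755): [(70.9521, 62.7703) (100, 44.7296) (100, 72) (67.5407, 72)]  |A|=545.8685
11. canonical 4-gon: [(70.9521, 62.7703) (100, 44.7296) (100, 72) (67.5407, 72)]
12. shoelace: 545.8685

Area of P6's cell: 545.8685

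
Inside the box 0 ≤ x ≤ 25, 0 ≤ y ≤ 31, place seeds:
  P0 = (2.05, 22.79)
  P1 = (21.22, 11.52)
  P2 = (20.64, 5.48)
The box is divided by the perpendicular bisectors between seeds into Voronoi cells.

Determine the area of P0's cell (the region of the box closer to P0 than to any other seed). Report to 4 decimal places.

Area of P0's cell: 315.7877

1. box [0,25]×[0,31]: [(0, 0) (25, 0) (25, 31) (0, 31)]
2. ⊥bis P0·P1 via (11.635,17.155): [(0, 0) (1.5496, 0) (19.7744, 31) (0, 31)]  |A|=330.5229
3. ⊥bis P0·P2 via (11.345,14.135): [(0, 1.9511) (7.3153, 9.8074) (19.7744, 31) (0, 31)]  |A|=315.7877
4. canonical 4-gon: [(0, 1.9511) (7.3153, 9.8074) (19.7744, 31) (0, 31)]
5. shoelace: 315.7877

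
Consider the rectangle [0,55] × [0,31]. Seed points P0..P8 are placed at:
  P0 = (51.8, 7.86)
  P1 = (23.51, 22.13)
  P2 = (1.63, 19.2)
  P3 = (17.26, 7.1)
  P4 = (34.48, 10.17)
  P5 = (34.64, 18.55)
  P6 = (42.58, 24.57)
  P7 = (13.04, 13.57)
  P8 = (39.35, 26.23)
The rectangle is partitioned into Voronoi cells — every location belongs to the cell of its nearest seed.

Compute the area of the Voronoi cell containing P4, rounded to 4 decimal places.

Area of P4's cell: 238.5663

1. box [0,55]×[0,31]: [(0, 0) (55, 0) (55, 31) (0, 31)]
2. ⊥bis P4·P0 via (43.14,9.015): [(0, 0) (41.9377, 0) (46.0722, 31) (0, 31)]  |A|=1364.1524
3. ⊥bis P4·P1 via (28.995,16.15): [(11.3875, 0) (41.9377, 0) (46.0722, 31) (45.1852, 31)]  |A|=487.2759
4. ⊥bis P4·P2 via (18.055,14.685): [(14.9052, 3.2265) (14.0183, 0) (41.9377, 0) (46.0722, 31) (45.1852, 31)]  |A|=483.0317
5. ⊥bis P4·P3 via (25.87,8.635): [(25.1577, 12.6303) (27.4095, 0) (41.9377, 0) (46.0722, 31) (45.1852, 31)]  |A|=386.0946
6. ⊥bis P4·P5 via (34.56,14.36): [(27.1967, 14.5006) (25.1577, 12.6303) (27.4095, 0) (41.9377, 0) (43.8293, 14.183)]  |A|=238.5663
7. ⊥bis P4·P6 via (38.53,17.37): [(27.1967, 14.5006) (25.1577, 12.6303) (27.4095, 0) (41.9377, 0) (43.8293, 14.183)]  |A|=238.5663
8. ⊥bis P4·P7 via (23.76,11.87): [(27.1967, 14.5006) (25.1577, 12.6303) (27.4095, 0) (41.9377, 0) (43.8293, 14.183)]  |A|=238.5663
9. ⊥bis P4·P8 via (36.915,18.2): [(27.1967, 14.5006) (25.1577, 12.6303) (27.4095, 0) (41.9377, 0) (43.8293, 14.183)]  |A|=238.5663
10. canonical 5-gon: [(27.1967, 14.5006) (25.1577, 12.6303) (27.4095, 0) (41.9377, 0) (43.8293, 14.183)]
11. shoelace: 238.5663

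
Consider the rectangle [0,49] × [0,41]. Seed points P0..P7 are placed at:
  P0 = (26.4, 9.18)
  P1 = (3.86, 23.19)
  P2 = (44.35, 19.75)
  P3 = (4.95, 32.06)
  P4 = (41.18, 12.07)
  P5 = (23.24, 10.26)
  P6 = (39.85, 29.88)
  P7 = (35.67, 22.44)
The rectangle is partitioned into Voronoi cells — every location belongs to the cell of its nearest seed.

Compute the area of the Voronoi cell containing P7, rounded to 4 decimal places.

Area of P7's cell: 227.8220

1. box [0,49]×[0,41]: [(0, 0) (49, 0) (49, 41) (0, 41)]
2. ⊥bis P7·P0 via (31.035,15.81): [(0, 37.5064) (49, 3.2508) (49, 41) (0, 41)]  |A|=1010.4493
3. ⊥bis P7·P1 via (19.765,22.815): [(19.7853, 23.6746) (49, 3.2508) (49, 41) (20.1938, 41)]  |A|=800.9564
4. ⊥bis P7·P2 via (40.01,21.095): [(19.7853, 23.6746) (37.0656, 11.5941) (46.1787, 41) (20.1938, 41)]  |A|=534.2175
5. ⊥bis P7·P3 via (20.31,27.25): [(19.8337, 25.729) (19.7853, 23.6746) (37.0656, 11.5941) (46.1787, 41) (24.6158, 41)]  |A|=500.4528
6. ⊥bis P7·P4 via (38.425,17.255): [(19.8337, 25.729) (19.7853, 23.6746) (33.0519, 14.4) (38.8978, 17.5062) (46.1787, 41) (24.6158, 41)]  |A|=486.0173
7. ⊥bis P7·P5 via (29.455,16.35): [(19.9381, 26.0623) (27.6986, 18.1425) (33.0519, 14.4) (38.8978, 17.5062) (46.1787, 41) (24.6158, 41)]  |A|=476.0484
8. ⊥bis P7·P6 via (37.76,26.16): [(22.6305, 34.6602) (19.9381, 26.0623) (27.6986, 18.1425) (33.0519, 14.4) (38.8978, 17.5062) (41.0132, 24.3322)]  |A|=227.822
9. canonical 6-gon: [(22.6305, 34.6602) (19.9381, 26.0623) (27.6986, 18.1425) (33.0519, 14.4) (38.8978, 17.5062) (41.0132, 24.3322)]
10. shoelace: 227.822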